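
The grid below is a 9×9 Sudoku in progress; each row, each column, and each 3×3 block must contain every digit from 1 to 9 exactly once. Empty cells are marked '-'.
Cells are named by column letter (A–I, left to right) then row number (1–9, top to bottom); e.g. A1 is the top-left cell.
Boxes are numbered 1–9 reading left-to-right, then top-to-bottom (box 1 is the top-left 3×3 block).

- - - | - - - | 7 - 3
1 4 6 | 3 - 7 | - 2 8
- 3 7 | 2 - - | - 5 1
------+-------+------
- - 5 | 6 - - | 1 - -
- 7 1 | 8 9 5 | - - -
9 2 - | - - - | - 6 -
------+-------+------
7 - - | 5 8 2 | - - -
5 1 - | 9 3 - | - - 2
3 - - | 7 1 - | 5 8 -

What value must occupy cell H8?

7

Cell H8 itself could take any of {4, 7} by direct elimination.
Consider where 7 can go in row 8.
C8 is out (column C already has a 7).
F8 is out (column F already has a 7).
G8 is out (column G already has a 7).
So the only cell in row 8 that can hold 7 is H8.
Therefore H8 = 7.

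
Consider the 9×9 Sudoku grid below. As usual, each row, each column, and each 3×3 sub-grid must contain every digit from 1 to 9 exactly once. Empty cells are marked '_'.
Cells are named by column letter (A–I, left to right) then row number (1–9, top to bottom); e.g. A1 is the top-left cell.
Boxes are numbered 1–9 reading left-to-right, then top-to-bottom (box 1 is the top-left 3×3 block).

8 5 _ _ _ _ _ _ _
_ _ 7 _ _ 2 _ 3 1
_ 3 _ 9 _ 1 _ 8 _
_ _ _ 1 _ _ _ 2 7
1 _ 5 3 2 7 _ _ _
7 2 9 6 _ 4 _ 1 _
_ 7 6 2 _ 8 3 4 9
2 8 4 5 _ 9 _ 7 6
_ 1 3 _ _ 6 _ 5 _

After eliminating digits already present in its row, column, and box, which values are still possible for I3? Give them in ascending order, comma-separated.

Row 3 already contains {1, 3, 8, 9}.
Column I already contains {1, 6, 7, 9}.
Its 3×3 block (box 3) already contains {1, 3, 8}.
Removing those from 1–9 leaves {2, 4, 5} as the candidates for I3.

2,4,5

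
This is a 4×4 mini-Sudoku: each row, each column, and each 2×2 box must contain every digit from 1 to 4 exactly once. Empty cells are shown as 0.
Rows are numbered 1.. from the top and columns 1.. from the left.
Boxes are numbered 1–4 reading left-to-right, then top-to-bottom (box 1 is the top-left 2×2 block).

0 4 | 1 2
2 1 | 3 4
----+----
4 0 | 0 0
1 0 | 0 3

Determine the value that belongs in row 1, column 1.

Row 1 already contains {1, 2, 4}.
Column 1 already contains {1, 2, 4}.
Its 2×2 block (box 1) already contains {1, 2, 4}.
The only value from 1–4 not eliminated is 3, so row 1, column 1 = 3.

3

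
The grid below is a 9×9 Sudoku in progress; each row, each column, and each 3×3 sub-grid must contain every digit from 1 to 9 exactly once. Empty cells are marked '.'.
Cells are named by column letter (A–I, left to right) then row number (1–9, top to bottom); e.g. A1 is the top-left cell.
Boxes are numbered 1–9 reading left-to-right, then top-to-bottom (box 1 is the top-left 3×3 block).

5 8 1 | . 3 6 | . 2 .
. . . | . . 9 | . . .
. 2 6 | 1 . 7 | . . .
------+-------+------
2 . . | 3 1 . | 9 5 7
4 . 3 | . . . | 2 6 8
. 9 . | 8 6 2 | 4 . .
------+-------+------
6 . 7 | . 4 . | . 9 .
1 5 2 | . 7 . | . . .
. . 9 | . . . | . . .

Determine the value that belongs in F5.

Row 5 already contains {2, 3, 4, 6, 8}.
Column F already contains {2, 6, 7, 9}.
Its 3×3 block (box 5) already contains {1, 2, 3, 6, 8}.
The only value from 1–9 not eliminated is 5, so F5 = 5.

5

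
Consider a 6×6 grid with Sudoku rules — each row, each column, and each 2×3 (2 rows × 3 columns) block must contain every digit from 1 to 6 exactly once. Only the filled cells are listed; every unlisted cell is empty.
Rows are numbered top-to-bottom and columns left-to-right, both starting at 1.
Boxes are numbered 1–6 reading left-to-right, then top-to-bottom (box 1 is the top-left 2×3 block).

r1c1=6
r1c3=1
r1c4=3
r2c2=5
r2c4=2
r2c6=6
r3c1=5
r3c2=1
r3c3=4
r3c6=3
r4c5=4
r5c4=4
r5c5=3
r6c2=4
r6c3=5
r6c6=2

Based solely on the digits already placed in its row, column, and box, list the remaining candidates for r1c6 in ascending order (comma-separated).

4,5

Row 1 already contains {1, 3, 6}.
Column 6 already contains {2, 3, 6}.
Its 2×3 block (box 2) already contains {2, 3, 6}.
Removing those from 1–6 leaves {4, 5} as the candidates for r1c6.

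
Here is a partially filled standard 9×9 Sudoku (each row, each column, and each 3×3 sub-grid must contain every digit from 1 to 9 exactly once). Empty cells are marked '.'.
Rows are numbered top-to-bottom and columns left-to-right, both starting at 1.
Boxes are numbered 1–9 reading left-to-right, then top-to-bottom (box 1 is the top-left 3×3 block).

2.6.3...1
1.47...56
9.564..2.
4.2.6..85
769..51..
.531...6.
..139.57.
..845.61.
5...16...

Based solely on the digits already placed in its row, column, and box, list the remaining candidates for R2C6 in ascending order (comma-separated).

2,8,9

Row 2 already contains {1, 4, 5, 6, 7}.
Column 6 already contains {5, 6}.
Its 3×3 block (box 2) already contains {3, 4, 6, 7}.
Removing those from 1–9 leaves {2, 8, 9} as the candidates for R2C6.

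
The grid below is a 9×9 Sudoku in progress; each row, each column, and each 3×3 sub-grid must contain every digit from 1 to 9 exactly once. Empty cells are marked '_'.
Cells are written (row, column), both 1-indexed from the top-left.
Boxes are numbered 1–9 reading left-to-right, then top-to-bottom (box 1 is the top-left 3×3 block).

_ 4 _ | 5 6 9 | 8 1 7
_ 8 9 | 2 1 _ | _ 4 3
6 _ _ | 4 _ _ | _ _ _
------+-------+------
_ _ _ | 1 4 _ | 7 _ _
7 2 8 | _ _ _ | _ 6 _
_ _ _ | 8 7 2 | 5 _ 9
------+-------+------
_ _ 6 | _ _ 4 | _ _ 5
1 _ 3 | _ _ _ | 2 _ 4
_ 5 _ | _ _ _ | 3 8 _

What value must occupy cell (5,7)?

4

Cell (5,7) itself could take any of {1, 4} by direct elimination.
Consider where 4 can go in row 5.
(5,4) is out (column 4 already has a 4).
(5,5) is out (column 5 already has a 4).
(5,6) is out (column 6 already has a 4).
(5,9) is out (column 9 already has a 4).
So the only cell in row 5 that can hold 4 is (5,7).
Therefore (5,7) = 4.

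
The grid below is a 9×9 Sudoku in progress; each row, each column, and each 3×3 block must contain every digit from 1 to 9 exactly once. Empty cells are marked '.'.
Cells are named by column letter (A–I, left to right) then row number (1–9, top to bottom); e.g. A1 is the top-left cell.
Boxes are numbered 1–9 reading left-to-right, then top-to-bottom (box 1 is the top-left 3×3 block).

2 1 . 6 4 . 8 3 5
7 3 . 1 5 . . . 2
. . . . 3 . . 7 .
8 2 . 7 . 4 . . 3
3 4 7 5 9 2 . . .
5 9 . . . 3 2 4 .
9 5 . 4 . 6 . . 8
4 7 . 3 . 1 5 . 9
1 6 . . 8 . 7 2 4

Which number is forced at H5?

Cell H5 itself could take any of {1, 6, 8} by direct elimination.
Consider where 8 can go in box 6.
G4 is out (row 4 already has a 8).
H4 is out (row 4 already has a 8).
G5 is out (column G already has a 8).
I5 is out (column I already has a 8).
I6 is out (column I already has a 8).
So the only cell in box 6 that can hold 8 is H5.
Therefore H5 = 8.

8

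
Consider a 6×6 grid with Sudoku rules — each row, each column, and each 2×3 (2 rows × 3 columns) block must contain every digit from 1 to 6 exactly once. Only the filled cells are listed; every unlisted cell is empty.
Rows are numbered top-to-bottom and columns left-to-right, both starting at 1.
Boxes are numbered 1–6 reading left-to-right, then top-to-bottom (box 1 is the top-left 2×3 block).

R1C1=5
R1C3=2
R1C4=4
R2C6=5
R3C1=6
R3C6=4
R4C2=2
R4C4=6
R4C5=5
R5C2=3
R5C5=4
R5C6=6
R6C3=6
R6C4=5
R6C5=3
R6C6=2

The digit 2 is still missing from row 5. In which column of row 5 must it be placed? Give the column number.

Consider where 2 can go in row 5.
R5C3 is out (column 3 already has a 2).
R5C4 is out (box 6 already has a 2).
So the only cell in row 5 that can hold 2 is R5C1.
That is column 1.

1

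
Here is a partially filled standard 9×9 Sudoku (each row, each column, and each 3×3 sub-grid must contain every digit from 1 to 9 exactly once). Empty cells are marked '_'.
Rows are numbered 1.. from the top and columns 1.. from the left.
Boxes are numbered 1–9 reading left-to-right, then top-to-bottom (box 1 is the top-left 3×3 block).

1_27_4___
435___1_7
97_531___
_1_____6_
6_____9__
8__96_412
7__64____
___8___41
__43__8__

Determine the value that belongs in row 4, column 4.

4

Cell row 4, column 4 itself could take any of {2, 4} by direct elimination.
Consider where 4 can go in row 4.
row 4, column 1 is out (column 1 already has a 4). row 4, column 3 is out (column 3 already has a 4). row 4, column 5 is out (column 5 already has a 4). row 4, column 6 is out (column 6 already has a 4). The remaining empty cells in row 4 are similarly blocked.
So the only cell in row 4 that can hold 4 is row 4, column 4.
Therefore row 4, column 4 = 4.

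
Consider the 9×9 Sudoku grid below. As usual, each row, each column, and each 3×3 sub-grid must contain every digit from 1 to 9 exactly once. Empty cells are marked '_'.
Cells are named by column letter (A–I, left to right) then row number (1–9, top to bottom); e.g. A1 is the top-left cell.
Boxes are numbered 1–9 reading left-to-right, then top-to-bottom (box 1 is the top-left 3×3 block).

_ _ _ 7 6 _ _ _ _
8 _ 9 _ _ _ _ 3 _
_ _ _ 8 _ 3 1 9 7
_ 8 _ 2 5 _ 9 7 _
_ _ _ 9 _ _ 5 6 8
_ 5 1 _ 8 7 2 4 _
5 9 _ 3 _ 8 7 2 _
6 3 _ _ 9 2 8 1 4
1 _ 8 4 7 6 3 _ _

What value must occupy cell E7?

Row 7 already contains {2, 3, 5, 7, 8, 9}.
Column E already contains {5, 6, 7, 8, 9}.
Its 3×3 block (box 8) already contains {2, 3, 4, 6, 7, 8, 9}.
The only value from 1–9 not eliminated is 1, so E7 = 1.

1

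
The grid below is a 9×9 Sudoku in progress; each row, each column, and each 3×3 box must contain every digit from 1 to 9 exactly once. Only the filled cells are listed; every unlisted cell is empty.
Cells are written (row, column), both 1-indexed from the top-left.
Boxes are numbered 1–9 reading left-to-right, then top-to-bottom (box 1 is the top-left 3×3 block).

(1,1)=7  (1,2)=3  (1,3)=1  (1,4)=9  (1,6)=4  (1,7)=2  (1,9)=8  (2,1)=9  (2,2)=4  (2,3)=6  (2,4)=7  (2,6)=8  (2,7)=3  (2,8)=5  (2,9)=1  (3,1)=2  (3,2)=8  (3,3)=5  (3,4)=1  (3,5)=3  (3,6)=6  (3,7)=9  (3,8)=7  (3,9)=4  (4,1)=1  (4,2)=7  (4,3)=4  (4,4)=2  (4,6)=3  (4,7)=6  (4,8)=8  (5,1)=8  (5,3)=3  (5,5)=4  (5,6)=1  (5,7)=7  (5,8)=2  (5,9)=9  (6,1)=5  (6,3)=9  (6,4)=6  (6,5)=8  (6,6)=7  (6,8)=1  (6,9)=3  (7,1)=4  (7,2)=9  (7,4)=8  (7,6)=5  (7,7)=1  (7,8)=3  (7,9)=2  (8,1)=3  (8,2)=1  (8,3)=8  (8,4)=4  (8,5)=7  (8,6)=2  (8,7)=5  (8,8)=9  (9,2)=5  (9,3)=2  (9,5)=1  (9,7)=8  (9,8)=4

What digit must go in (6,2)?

Row 6 already contains {1, 3, 5, 6, 7, 8, 9}.
Column 2 already contains {1, 3, 4, 5, 7, 8, 9}.
Its 3×3 block (box 4) already contains {1, 3, 4, 5, 7, 8, 9}.
The only value from 1–9 not eliminated is 2, so (6,2) = 2.

2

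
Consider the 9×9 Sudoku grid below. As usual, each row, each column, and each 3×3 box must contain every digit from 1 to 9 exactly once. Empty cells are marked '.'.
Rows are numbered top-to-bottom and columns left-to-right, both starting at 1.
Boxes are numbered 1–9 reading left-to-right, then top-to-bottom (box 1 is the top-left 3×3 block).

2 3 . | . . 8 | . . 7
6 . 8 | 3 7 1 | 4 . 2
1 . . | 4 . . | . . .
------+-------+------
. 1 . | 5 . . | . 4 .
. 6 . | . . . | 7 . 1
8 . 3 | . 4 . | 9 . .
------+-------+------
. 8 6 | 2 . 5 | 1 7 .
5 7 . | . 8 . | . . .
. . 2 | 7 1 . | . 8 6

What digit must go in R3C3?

Cell R3C3 itself could take any of {5, 7, 9} by direct elimination.
Consider where 7 can go in box 1.
R1C3 is out (row 1 already has a 7).
R2C2 is out (row 2 already has a 7).
R3C2 is out (column 2 already has a 7).
So the only cell in box 1 that can hold 7 is R3C3.
Therefore R3C3 = 7.

7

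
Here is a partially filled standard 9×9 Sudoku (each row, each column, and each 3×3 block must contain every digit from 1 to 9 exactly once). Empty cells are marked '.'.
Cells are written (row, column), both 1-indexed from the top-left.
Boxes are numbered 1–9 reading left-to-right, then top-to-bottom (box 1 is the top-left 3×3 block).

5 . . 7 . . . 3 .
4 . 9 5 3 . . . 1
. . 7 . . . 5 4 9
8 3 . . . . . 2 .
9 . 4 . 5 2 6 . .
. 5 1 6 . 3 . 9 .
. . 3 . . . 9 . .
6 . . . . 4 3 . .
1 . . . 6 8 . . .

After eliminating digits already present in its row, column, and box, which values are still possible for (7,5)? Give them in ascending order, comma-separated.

Row 7 already contains {3, 9}.
Column 5 already contains {3, 5, 6}.
Its 3×3 block (box 8) already contains {4, 6, 8}.
Removing those from 1–9 leaves {1, 2, 7} as the candidates for (7,5).

1,2,7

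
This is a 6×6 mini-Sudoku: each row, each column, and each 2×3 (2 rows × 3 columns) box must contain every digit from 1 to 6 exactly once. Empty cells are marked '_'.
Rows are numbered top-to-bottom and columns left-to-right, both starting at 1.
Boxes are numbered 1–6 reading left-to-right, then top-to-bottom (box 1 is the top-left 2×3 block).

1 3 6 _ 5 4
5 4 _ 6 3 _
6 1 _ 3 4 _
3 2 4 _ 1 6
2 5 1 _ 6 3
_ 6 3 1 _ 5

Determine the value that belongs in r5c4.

4

Row 5 already contains {1, 2, 3, 5, 6}.
Column 4 already contains {1, 3, 6}.
Its 2×3 block (box 6) already contains {1, 3, 5, 6}.
The only value from 1–6 not eliminated is 4, so r5c4 = 4.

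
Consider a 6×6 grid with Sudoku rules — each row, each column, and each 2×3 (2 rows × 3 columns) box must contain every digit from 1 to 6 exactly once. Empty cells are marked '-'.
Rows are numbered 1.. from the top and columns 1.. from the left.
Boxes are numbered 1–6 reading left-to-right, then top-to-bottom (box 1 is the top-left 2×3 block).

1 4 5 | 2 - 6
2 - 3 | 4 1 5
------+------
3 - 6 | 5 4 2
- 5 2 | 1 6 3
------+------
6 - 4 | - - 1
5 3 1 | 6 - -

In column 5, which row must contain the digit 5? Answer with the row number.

5

Consider where 5 can go in column 5.
row 1, column 5 is out (row 1 already has a 5).
row 6, column 5 is out (row 6 already has a 5).
So the only cell in column 5 that can hold 5 is row 5, column 5.
That is row 5.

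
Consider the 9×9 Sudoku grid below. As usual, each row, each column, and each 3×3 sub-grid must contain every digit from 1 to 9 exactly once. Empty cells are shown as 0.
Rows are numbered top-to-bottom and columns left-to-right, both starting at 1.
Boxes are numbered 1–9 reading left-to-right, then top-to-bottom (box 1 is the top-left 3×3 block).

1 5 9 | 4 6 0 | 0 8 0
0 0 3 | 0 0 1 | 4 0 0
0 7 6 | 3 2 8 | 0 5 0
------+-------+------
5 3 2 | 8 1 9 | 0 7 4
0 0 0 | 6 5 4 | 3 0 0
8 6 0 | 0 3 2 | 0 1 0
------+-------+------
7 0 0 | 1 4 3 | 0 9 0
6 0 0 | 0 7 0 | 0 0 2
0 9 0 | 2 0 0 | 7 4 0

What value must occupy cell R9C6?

6

Cell R9C6 itself could take any of {5, 6} by direct elimination.
Consider where 6 can go in box 8.
R8C4 is out (row 8 already has a 6).
R8C6 is out (row 8 already has a 6).
R9C5 is out (column 5 already has a 6).
So the only cell in box 8 that can hold 6 is R9C6.
Therefore R9C6 = 6.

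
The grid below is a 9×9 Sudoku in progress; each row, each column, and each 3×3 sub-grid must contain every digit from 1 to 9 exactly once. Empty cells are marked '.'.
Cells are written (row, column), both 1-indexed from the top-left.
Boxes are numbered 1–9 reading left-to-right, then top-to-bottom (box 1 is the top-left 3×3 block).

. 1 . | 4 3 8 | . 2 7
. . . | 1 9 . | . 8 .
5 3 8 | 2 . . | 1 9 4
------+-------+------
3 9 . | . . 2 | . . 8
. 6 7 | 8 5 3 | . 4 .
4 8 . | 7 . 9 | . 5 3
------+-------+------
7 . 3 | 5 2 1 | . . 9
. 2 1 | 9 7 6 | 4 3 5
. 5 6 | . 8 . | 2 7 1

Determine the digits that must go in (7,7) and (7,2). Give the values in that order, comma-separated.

For (7,7):
  Consider where 8 can go in row 7.
  (7,2) is out (column 2 already has a 8).
  (7,8) is out (column 8 already has a 8).
  So the only cell in row 7 that can hold 8 is (7,7).
  So (7,7) = 8.
For (7,2):
  Row 7 already contains {1, 2, 3, 5, 7, 9}.
  Column 2 already contains {1, 2, 3, 5, 6, 8, 9}.
  Its 3×3 block (box 7) already contains {1, 2, 3, 5, 6, 7}.
  The only value from 1–9 not eliminated is 4, so (7,2) = 4.

8,4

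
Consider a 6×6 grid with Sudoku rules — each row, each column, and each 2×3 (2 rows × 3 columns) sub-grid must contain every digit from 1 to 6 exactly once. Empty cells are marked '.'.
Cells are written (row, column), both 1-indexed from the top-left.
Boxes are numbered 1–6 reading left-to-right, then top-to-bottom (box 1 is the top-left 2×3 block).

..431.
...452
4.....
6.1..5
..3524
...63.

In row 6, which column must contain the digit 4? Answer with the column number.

Consider where 4 can go in row 6.
(6,1) is out (column 1 already has a 4).
(6,3) is out (column 3 already has a 4).
(6,6) is out (column 6 already has a 4).
So the only cell in row 6 that can hold 4 is (6,2).
That is column 2.

2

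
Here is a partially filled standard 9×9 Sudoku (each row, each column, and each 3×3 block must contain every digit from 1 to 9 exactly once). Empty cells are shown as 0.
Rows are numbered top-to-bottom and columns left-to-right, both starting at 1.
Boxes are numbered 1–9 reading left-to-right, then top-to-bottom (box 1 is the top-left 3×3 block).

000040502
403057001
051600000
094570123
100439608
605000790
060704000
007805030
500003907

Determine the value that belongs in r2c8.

6

Cell r2c8 itself could take any of {6, 8} by direct elimination.
Consider where 6 can go in row 2.
r2c2 is out (column 2 already has a 6).
r2c4 is out (column 4 already has a 6).
r2c7 is out (column 7 already has a 6).
So the only cell in row 2 that can hold 6 is r2c8.
Therefore r2c8 = 6.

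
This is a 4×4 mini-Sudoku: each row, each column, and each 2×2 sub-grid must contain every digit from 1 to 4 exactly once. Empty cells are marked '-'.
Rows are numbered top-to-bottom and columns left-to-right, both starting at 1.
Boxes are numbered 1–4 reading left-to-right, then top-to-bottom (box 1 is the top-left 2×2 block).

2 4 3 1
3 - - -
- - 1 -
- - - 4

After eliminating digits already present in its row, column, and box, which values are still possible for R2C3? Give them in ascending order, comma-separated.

Row 2 already contains {3}.
Column 3 already contains {1, 3}.
Its 2×2 block (box 2) already contains {1, 3}.
Removing those from 1–4 leaves {2, 4} as the candidates for R2C3.

2,4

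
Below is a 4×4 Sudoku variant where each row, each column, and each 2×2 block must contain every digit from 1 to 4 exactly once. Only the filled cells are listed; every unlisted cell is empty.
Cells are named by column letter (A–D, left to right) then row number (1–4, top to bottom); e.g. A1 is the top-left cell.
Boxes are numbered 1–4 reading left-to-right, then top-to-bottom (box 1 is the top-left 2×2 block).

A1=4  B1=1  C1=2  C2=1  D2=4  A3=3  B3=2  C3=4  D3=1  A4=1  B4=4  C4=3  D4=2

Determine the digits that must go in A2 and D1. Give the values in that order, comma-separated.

2,3

For A2:
  Row 2 already contains {1, 4}.
  Column A already contains {1, 3, 4}.
  Its 2×2 block (box 1) already contains {1, 4}.
  The only value from 1–4 not eliminated is 2, so A2 = 2.
For D1:
  Row 1 already contains {1, 2, 4}.
  Column D already contains {1, 2, 4}.
  Its 2×2 block (box 2) already contains {1, 2, 4}.
  The only value from 1–4 not eliminated is 3, so D1 = 3.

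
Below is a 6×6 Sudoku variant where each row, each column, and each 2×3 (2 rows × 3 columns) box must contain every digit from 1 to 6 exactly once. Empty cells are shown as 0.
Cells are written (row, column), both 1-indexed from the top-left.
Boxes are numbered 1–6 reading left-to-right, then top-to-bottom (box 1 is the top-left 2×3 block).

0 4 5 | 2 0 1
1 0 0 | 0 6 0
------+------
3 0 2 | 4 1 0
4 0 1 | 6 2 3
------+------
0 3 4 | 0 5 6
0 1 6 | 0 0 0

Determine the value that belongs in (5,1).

2

Row 5 already contains {3, 4, 5, 6}.
Column 1 already contains {1, 3, 4}.
Its 2×3 block (box 5) already contains {1, 3, 4, 6}.
The only value from 1–6 not eliminated is 2, so (5,1) = 2.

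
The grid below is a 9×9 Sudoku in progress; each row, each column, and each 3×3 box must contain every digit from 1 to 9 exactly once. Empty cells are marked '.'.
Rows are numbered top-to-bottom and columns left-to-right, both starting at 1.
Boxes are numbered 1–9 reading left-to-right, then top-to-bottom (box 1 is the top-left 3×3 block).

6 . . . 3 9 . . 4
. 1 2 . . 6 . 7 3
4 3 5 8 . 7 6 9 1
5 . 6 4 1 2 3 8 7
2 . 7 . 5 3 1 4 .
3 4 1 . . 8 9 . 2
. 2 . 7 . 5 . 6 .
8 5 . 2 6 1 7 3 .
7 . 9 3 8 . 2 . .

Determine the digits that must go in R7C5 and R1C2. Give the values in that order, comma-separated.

9,7

For R7C5:
  Consider where 9 can go in column 5.
  R2C5 is out (box 2 already has a 9).
  R3C5 is out (row 3 already has a 9).
  R6C5 is out (row 6 already has a 9).
  So the only cell in column 5 that can hold 9 is R7C5.
  So R7C5 = 9.
For R1C2:
  Consider where 7 can go in box 1.
  R1C3 is out (column 3 already has a 7).
  R2C1 is out (row 2 already has a 7).
  So the only cell in box 1 that can hold 7 is R1C2.
  So R1C2 = 7.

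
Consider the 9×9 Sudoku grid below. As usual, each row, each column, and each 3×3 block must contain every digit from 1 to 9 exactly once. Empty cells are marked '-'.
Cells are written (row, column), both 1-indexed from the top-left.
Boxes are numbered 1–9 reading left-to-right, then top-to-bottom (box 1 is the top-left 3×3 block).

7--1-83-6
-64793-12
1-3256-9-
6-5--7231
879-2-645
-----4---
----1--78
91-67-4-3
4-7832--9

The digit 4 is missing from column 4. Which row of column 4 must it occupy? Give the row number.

Consider where 4 can go in column 4.
(4,4) is out (box 5 already has a 4).
(5,4) is out (row 5 already has a 4).
(6,4) is out (row 6 already has a 4).
So the only cell in column 4 that can hold 4 is (7,4).
That is row 7.

7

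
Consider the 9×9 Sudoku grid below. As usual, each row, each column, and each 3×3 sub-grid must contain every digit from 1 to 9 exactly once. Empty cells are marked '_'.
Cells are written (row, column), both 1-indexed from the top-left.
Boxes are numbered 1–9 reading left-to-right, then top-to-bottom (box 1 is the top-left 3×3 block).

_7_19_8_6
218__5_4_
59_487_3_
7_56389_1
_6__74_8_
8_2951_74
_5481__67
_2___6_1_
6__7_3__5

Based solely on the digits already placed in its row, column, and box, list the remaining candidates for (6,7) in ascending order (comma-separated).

3,6

Row 6 already contains {1, 2, 4, 5, 7, 8, 9}.
Column 7 already contains {8, 9}.
Its 3×3 block (box 6) already contains {1, 4, 7, 8, 9}.
Removing those from 1–9 leaves {3, 6} as the candidates for (6,7).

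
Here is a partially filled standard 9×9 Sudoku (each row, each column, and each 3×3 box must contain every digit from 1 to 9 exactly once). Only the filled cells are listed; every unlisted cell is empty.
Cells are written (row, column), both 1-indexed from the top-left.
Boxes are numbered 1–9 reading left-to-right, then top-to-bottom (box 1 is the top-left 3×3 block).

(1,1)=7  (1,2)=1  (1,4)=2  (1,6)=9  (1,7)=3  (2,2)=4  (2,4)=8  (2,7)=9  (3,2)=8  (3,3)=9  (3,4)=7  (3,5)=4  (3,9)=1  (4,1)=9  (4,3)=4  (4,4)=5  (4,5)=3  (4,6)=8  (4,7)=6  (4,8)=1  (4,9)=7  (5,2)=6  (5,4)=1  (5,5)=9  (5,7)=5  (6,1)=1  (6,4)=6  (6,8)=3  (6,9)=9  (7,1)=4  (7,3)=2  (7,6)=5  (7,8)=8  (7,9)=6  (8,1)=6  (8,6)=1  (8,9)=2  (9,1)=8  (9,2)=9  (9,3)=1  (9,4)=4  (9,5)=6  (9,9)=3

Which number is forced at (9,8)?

Cell (9,8) itself could take any of {5, 7} by direct elimination.
Consider where 5 can go in row 9.
(9,6) is out (column 6 already has a 5).
(9,7) is out (column 7 already has a 5).
So the only cell in row 9 that can hold 5 is (9,8).
Therefore (9,8) = 5.

5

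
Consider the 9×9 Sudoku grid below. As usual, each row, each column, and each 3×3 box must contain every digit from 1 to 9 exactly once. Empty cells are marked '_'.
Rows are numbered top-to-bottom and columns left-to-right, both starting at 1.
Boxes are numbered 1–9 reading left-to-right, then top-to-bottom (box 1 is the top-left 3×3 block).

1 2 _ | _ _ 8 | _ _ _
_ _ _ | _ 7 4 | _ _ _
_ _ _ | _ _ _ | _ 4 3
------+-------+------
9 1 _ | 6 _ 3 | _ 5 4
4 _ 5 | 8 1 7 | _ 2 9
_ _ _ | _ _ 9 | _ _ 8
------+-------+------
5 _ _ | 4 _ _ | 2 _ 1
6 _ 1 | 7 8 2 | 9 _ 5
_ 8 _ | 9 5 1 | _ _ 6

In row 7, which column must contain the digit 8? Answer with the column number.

Consider where 8 can go in row 7.
R7C2 is out (column 2 already has a 8).
R7C3 is out (box 7 already has a 8).
R7C5 is out (column 5 already has a 8).
R7C6 is out (column 6 already has a 8).
So the only cell in row 7 that can hold 8 is R7C8.
That is column 8.

8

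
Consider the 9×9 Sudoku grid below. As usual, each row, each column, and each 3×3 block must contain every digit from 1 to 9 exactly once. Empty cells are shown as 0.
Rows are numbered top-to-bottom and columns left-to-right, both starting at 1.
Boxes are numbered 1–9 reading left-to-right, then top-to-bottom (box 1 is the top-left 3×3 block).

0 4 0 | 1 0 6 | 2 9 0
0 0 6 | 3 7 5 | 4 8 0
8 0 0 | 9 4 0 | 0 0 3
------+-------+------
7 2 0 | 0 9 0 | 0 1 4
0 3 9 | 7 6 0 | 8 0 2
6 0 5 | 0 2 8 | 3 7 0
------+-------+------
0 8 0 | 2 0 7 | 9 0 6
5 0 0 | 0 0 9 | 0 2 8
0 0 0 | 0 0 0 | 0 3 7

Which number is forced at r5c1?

4

Cell r5c1 itself could take any of {1, 4} by direct elimination.
Consider where 4 can go in box 4.
r4c3 is out (row 4 already has a 4).
r6c2 is out (column 2 already has a 4).
So the only cell in box 4 that can hold 4 is r5c1.
Therefore r5c1 = 4.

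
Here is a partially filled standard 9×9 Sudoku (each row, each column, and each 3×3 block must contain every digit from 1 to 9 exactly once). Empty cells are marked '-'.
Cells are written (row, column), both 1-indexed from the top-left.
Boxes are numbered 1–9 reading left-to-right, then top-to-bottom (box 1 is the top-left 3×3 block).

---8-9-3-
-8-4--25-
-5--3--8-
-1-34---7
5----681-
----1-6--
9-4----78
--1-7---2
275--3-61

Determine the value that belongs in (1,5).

Cell (1,5) itself could take any of {2, 5, 6} by direct elimination.
Consider where 5 can go in row 1.
(1,1) is out (column 1 already has a 5).
(1,2) is out (column 2 already has a 5).
(1,3) is out (column 3 already has a 5).
(1,7) is out (box 3 already has a 5).
(1,9) is out (box 3 already has a 5).
So the only cell in row 1 that can hold 5 is (1,5).
Therefore (1,5) = 5.

5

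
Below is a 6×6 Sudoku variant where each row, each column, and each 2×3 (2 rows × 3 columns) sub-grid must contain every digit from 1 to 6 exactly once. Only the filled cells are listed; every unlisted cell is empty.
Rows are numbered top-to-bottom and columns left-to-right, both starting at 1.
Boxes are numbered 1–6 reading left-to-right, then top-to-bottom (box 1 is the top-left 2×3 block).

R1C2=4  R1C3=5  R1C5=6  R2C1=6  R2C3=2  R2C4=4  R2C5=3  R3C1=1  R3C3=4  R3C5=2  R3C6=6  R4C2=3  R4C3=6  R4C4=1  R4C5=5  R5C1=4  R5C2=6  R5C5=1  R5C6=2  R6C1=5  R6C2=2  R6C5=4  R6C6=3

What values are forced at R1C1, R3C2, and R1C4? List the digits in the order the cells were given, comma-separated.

3,5,2

For R1C1:
  Row 1 already contains {4, 5, 6}.
  Column 1 already contains {1, 4, 5, 6}.
  Its 2×3 block (box 1) already contains {2, 4, 5, 6}.
  The only value from 1–6 not eliminated is 3, so R1C1 = 3.
For R3C2:
  Row 3 already contains {1, 2, 4, 6}.
  Column 2 already contains {2, 3, 4, 6}.
  Its 2×3 block (box 3) already contains {1, 3, 4, 6}.
  The only value from 1–6 not eliminated is 5, so R3C2 = 5.
For R1C4:
  Row 1 already contains {4, 5, 6}.
  Column 4 already contains {1, 4}.
  Its 2×3 block (box 2) already contains {3, 4, 6}.
  The only value from 1–6 not eliminated is 2, so R1C4 = 2.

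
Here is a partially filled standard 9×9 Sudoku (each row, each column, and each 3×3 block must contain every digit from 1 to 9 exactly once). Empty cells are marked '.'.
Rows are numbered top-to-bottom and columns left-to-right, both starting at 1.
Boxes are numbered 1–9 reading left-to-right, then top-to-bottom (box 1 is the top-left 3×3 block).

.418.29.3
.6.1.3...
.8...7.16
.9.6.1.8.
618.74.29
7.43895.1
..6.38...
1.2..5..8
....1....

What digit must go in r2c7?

Cell r2c7 itself could take any of {2, 4, 7, 8} by direct elimination.
Consider where 8 can go in row 2.
r2c1 is out (box 1 already has a 8).
r2c3 is out (column 3 already has a 8).
r2c5 is out (column 5 already has a 8).
r2c8 is out (column 8 already has a 8).
r2c9 is out (column 9 already has a 8).
So the only cell in row 2 that can hold 8 is r2c7.
Therefore r2c7 = 8.

8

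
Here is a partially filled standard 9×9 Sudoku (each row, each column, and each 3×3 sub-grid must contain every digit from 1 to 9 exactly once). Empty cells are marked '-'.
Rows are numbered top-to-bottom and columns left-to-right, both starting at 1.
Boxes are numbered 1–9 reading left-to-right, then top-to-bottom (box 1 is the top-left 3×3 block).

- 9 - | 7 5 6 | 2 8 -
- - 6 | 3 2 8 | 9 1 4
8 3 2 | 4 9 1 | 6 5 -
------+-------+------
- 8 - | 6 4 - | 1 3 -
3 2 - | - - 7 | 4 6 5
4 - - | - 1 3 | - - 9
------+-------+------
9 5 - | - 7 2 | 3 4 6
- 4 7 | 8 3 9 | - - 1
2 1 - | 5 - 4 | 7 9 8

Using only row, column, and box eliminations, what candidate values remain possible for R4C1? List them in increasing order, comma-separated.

Row 4 already contains {1, 3, 4, 6, 8}.
Column 1 already contains {2, 3, 4, 8, 9}.
Its 3×3 block (box 4) already contains {2, 3, 4, 8}.
Removing those from 1–9 leaves {5, 7} as the candidates for R4C1.

5,7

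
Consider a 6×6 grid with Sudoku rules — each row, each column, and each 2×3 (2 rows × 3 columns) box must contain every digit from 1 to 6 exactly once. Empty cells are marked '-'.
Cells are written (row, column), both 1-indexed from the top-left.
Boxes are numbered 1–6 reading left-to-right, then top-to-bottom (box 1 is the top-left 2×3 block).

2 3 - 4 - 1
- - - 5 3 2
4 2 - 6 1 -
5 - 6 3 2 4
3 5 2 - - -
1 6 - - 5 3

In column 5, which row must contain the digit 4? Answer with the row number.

Consider where 4 can go in column 5.
(1,5) is out (row 1 already has a 4).
So the only cell in column 5 that can hold 4 is (5,5).
That is row 5.

5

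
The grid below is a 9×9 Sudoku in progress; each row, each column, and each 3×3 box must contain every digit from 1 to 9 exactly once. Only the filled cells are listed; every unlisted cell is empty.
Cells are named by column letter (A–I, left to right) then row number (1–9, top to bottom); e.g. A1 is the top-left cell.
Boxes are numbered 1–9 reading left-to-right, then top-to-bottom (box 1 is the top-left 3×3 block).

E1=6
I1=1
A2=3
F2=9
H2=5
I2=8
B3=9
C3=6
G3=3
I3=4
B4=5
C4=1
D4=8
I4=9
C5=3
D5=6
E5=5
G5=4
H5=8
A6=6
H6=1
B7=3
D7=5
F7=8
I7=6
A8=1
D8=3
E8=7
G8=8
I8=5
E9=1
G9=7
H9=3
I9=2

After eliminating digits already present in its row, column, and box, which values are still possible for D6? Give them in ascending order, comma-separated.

2,4,7,9

Row 6 already contains {1, 6}.
Column D already contains {3, 5, 6, 8}.
Its 3×3 block (box 5) already contains {5, 6, 8}.
Removing those from 1–9 leaves {2, 4, 7, 9} as the candidates for D6.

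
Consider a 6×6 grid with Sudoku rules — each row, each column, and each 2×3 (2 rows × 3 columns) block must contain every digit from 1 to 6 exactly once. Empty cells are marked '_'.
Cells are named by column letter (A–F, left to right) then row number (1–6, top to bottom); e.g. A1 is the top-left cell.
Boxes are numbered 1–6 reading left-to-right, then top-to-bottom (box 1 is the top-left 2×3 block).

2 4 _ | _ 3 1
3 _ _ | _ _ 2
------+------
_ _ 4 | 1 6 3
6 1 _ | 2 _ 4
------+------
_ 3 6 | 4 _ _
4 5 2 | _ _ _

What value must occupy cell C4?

3

Cell C4 itself could take any of {3, 5} by direct elimination.
Consider where 3 can go in column C.
C1 is out (row 1 already has a 3).
C2 is out (row 2 already has a 3).
So the only cell in column C that can hold 3 is C4.
Therefore C4 = 3.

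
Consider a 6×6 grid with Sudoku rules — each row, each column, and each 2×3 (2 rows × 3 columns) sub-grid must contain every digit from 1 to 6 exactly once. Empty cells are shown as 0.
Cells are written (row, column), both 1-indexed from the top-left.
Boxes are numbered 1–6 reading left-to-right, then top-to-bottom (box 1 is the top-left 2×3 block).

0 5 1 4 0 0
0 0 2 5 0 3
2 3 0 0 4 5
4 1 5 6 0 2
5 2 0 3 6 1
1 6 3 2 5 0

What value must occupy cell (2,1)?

6

Row 2 already contains {2, 3, 5}.
Column 1 already contains {1, 2, 4, 5}.
Its 2×3 block (box 1) already contains {1, 2, 5}.
The only value from 1–6 not eliminated is 6, so (2,1) = 6.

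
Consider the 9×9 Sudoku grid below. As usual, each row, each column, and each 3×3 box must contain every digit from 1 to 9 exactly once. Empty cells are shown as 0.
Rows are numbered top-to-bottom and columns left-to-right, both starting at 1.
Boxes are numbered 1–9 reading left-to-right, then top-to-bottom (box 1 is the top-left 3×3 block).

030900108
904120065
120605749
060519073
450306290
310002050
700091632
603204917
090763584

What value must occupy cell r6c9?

6

Row 6 already contains {1, 2, 3, 5}.
Column 9 already contains {2, 3, 4, 5, 7, 8, 9}.
Its 3×3 block (box 6) already contains {2, 3, 5, 7, 9}.
The only value from 1–9 not eliminated is 6, so r6c9 = 6.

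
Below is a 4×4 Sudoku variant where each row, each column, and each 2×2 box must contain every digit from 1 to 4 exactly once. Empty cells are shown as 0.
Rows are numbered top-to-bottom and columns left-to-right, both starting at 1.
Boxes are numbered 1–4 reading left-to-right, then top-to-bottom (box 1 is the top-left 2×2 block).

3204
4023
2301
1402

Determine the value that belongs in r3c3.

Row 3 already contains {1, 2, 3}.
Column 3 already contains {2}.
Its 2×2 block (box 4) already contains {1, 2}.
The only value from 1–4 not eliminated is 4, so r3c3 = 4.

4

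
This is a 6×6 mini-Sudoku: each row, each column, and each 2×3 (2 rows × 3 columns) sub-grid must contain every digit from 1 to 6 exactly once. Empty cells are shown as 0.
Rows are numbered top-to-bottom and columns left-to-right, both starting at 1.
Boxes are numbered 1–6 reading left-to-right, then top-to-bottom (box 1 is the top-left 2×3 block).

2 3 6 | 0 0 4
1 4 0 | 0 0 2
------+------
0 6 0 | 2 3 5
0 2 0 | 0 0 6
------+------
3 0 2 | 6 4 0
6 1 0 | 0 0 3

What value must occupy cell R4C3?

3

Cell R4C3 itself could take any of {1, 3, 4, 5} by direct elimination.
Consider where 3 can go in box 3.
R3C1 is out (row 3 already has a 3).
R3C3 is out (row 3 already has a 3).
R4C1 is out (column 1 already has a 3).
So the only cell in box 3 that can hold 3 is R4C3.
Therefore R4C3 = 3.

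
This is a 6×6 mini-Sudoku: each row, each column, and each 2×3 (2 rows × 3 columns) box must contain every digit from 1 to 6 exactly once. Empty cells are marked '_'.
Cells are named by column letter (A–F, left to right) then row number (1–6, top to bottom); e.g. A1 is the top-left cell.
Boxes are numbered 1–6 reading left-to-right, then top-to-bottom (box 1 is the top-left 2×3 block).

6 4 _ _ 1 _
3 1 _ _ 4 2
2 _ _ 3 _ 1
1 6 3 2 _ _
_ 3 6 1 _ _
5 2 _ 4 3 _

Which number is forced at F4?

4

Cell F4 itself could take any of {4, 5} by direct elimination.
Consider where 4 can go in column F.
F1 is out (row 1 already has a 4).
F5 is out (box 6 already has a 4).
F6 is out (row 6 already has a 4).
So the only cell in column F that can hold 4 is F4.
Therefore F4 = 4.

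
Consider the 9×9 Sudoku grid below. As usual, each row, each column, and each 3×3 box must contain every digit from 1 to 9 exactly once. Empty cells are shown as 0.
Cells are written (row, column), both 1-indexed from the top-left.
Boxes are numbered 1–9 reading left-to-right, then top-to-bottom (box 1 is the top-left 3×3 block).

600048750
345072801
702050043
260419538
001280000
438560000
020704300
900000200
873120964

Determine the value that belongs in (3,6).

Cell (3,6) itself could take any of {1, 6} by direct elimination.
Consider where 1 can go in box 2.
(1,4) is out (column 4 already has a 1).
(2,4) is out (row 2 already has a 1).
(3,4) is out (column 4 already has a 1).
So the only cell in box 2 that can hold 1 is (3,6).
Therefore (3,6) = 1.

1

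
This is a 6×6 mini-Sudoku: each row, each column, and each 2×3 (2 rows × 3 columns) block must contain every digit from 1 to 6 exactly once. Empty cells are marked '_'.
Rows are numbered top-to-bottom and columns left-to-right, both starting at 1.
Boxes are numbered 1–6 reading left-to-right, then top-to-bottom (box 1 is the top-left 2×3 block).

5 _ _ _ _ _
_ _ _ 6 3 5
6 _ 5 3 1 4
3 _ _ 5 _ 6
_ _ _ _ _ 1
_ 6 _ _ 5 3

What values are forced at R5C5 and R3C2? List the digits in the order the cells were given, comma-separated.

For R5C5:
  Consider where 6 can go in column 5.
  R1C5 is out (box 2 already has a 6).
  R4C5 is out (row 4 already has a 6).
  So the only cell in column 5 that can hold 6 is R5C5.
  So R5C5 = 6.
For R3C2:
  Row 3 already contains {1, 3, 4, 5, 6}.
  Column 2 already contains {6}.
  Its 2×3 block (box 3) already contains {3, 5, 6}.
  The only value from 1–6 not eliminated is 2, so R3C2 = 2.

6,2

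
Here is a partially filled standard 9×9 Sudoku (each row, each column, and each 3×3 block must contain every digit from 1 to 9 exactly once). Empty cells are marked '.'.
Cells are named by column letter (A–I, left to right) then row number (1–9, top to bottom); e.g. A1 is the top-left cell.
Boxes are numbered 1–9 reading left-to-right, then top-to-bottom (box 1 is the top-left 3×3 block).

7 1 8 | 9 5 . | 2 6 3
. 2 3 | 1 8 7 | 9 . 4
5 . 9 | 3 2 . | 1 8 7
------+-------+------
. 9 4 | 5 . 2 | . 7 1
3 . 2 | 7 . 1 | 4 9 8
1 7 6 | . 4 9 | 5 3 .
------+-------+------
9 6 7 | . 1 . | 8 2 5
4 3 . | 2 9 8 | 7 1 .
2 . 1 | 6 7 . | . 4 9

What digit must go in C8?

5

Row 8 already contains {1, 2, 3, 4, 7, 8, 9}.
Column C already contains {1, 2, 3, 4, 6, 7, 8, 9}.
Its 3×3 block (box 7) already contains {1, 2, 3, 4, 6, 7, 9}.
The only value from 1–9 not eliminated is 5, so C8 = 5.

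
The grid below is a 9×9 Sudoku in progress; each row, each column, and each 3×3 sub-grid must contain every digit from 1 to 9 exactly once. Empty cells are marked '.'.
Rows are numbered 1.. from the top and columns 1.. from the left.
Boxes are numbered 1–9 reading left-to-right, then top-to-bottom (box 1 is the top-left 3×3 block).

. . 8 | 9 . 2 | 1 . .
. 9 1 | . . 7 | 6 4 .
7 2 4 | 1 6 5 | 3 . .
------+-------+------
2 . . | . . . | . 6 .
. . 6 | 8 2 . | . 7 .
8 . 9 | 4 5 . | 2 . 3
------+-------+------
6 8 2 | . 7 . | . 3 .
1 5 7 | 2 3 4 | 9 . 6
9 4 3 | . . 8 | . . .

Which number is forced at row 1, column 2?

6

Cell row 1, column 2 itself could take any of {3, 6} by direct elimination.
Consider where 6 can go in column 2.
row 4, column 2 is out (row 4 already has a 6).
row 5, column 2 is out (row 5 already has a 6).
row 6, column 2 is out (box 4 already has a 6).
So the only cell in column 2 that can hold 6 is row 1, column 2.
Therefore row 1, column 2 = 6.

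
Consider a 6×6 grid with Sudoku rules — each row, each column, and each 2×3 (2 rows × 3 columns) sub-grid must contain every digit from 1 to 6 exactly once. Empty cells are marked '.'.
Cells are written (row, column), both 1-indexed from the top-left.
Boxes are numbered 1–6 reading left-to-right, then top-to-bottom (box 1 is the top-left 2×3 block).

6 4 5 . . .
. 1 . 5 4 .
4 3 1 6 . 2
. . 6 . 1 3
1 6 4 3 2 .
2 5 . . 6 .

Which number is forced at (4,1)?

Row 4 already contains {1, 3, 6}.
Column 1 already contains {1, 2, 4, 6}.
Its 2×3 block (box 3) already contains {1, 3, 4, 6}.
The only value from 1–6 not eliminated is 5, so (4,1) = 5.

5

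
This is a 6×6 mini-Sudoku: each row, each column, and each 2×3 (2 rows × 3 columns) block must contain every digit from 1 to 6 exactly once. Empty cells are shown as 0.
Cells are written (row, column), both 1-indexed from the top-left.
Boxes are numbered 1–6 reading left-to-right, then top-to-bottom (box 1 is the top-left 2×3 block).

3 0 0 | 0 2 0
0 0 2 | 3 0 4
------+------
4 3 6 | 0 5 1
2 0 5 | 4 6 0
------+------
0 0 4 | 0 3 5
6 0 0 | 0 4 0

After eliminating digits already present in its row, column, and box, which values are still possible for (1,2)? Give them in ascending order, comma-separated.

Row 1 already contains {2, 3}.
Column 2 already contains {3}.
Its 2×3 block (box 1) already contains {2, 3}.
Removing those from 1–6 leaves {1, 4, 5, 6} as the candidates for (1,2).

1,4,5,6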